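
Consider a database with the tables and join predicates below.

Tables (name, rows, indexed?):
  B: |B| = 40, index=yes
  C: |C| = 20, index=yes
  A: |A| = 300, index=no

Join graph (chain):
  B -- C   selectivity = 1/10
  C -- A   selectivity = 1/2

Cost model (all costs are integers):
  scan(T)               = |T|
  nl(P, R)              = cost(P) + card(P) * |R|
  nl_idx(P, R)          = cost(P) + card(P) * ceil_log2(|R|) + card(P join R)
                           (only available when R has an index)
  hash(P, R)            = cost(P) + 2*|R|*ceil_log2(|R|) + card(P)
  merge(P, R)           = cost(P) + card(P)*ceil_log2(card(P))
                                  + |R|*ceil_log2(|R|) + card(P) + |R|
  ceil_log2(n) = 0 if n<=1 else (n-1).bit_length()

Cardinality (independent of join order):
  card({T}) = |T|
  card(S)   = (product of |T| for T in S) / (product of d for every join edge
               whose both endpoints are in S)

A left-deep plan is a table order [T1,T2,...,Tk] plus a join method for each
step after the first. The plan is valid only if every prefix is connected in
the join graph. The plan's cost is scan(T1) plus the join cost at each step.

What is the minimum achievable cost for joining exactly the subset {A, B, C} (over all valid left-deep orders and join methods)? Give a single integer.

Selinger DP over subsets of {A,B,C}:
  {B}: scan cost=40, card=40
  {C}: scan cost=20, card=20
  {A}: scan cost=300, card=300
  {BC}: card=80; try (B,nl_idx)→220, (C,hash)→280, (C,nl_idx)→320, (B,merge)→420, (C,merge)→440, (B,hash)→520 …(+2); best=220 via (B,nl_idx)
  {AC}: card=3000; try (C,hash)→800, (A,merge)→3140, (C,merge)→3420, (C,nl_idx)→4800, (A,hash)→5440, (A,nl)→6020 …(+1); best=800 via (C,hash)
  {ABC}: card=12000; try (A,merge)→3860, (B,hash)→4280, (A,hash)→5700, (A,nl)→24220, (B,nl_idx)→30800, (B,merge)→40080 …(+1); best=3860 via (A,merge)

3860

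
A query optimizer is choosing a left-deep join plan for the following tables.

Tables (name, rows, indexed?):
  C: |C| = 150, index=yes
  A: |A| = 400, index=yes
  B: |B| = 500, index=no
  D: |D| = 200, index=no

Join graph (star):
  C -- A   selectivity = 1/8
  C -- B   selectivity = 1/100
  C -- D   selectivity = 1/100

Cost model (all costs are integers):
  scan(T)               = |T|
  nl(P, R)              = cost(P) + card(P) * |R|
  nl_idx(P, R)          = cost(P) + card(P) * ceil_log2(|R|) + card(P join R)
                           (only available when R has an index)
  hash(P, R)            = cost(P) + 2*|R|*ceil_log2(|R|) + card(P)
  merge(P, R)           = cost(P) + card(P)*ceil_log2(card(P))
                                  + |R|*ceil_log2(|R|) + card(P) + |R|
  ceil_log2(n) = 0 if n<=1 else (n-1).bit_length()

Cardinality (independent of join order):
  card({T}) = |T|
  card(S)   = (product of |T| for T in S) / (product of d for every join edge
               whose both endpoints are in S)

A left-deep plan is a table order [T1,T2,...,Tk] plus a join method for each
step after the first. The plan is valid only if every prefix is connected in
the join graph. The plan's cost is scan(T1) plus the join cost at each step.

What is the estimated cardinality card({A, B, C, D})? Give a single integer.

75000

Tables in S: A(400), B(500), C(150), D(200)
Edges inside S: C-A(d=8), C-B(d=100), C-D(d=100)
numerator = 400 * 500 * 150 * 200 = 6000000000
denominator = 8 * 100 * 100 = 80000
card(S) = 6000000000 / 80000 = 75000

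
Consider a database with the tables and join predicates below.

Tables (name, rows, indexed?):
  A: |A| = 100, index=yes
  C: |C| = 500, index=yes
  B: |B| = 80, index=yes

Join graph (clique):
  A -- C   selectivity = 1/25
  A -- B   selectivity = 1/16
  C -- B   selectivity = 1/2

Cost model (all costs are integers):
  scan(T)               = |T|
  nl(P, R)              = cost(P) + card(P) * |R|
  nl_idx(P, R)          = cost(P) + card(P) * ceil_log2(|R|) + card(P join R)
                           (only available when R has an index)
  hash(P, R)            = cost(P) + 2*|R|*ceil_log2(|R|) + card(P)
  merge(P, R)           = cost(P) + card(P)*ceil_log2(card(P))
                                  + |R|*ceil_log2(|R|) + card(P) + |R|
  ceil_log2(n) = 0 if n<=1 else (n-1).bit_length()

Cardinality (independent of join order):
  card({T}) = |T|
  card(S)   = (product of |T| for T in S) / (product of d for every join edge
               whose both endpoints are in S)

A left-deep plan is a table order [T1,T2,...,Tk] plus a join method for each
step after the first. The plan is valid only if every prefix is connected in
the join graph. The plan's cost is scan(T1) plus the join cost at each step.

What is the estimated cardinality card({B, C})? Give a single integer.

20000

Tables in S: B(80), C(500)
Edges inside S: C-B(d=2)
numerator = 80 * 500 = 40000
denominator = 2 = 2
card(S) = 40000 / 2 = 20000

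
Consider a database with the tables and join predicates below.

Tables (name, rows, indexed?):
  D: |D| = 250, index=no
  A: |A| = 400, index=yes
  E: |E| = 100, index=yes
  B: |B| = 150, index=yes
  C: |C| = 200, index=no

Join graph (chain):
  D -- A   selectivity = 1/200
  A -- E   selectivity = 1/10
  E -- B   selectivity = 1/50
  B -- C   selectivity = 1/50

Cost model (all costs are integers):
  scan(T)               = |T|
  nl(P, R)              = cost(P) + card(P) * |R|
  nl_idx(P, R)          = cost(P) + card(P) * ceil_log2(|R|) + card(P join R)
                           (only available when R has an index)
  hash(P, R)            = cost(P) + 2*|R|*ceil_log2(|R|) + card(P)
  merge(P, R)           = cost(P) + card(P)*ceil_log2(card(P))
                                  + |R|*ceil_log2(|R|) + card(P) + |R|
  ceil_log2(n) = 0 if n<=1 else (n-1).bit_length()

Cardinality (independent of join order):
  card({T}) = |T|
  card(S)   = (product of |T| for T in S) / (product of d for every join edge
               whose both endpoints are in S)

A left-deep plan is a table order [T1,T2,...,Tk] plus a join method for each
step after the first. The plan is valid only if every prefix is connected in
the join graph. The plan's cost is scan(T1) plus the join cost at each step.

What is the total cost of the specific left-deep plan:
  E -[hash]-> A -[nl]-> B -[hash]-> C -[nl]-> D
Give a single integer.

12622600

step 1: scan E: cost=100, card=100
step 2: join A via hash
    card(P join A) = 100*400/(10) = 4000
    cost = 100 + 2*400*9 + 100 = 7400
step 3: join B via nl
    card(P join B) = 4000*150/(50) = 12000
    cost = 7400 + 4000*150 = 607400
step 4: join C via hash
    card(P join C) = 12000*200/(50) = 48000
    cost = 607400 + 2*200*8 + 12000 = 622600
step 5: join D via nl
    card(P join D) = 48000*250/(200) = 60000
    cost = 622600 + 48000*250 = 12622600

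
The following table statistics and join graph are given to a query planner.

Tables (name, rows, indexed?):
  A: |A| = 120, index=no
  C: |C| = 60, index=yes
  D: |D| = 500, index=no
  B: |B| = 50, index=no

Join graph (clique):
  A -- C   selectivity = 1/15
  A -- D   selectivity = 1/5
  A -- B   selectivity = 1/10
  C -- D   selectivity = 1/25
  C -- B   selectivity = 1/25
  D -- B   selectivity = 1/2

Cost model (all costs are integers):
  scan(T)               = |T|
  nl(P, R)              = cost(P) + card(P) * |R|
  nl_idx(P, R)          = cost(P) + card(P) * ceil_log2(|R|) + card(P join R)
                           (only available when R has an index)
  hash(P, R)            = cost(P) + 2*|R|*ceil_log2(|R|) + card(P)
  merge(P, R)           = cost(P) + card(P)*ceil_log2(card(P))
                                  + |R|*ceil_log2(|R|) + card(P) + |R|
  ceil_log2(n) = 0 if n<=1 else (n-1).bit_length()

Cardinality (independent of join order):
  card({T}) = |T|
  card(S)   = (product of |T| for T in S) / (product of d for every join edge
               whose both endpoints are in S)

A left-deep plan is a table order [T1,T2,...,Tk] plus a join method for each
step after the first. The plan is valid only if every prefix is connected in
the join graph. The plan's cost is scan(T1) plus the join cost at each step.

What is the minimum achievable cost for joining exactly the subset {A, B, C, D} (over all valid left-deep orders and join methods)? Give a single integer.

Selinger DP over subsets of {A,B,C,D}:
  {A}: scan cost=120, card=120
  {C}: scan cost=60, card=60
  {D}: scan cost=500, card=500
  {B}: scan cost=50, card=50
  {AC}: card=480; try (C,hash)→960, (C,nl_idx)→1320, (A,merge)→1440, (C,merge)→1500, (A,hash)→1800, (A,nl)→7260 …(+1); best=960 via (C,hash)
  {AD}: card=12000; try (A,hash)→2680, (D,merge)→6080, (A,merge)→6460, (D,hash)→9240, (D,nl)→60120, (A,nl)→60500; best=2680 via (A,hash)
  {AB}: card=600; try (B,hash)→840, (A,merge)→1360, (B,merge)→1430, (A,hash)→1780, (A,nl)→6050, (B,nl)→6120; best=840 via (B,hash)
  {CD}: card=1200; try (C,hash)→1720, (C,nl_idx)→4700, (D,merge)→5480, (C,merge)→5920, (D,hash)→9120, (D,nl)→30060 …(+1); best=1720 via (C,hash)
  {BC}: card=120; try (C,nl_idx)→470, (B,hash)→720, (C,hash)→820, (C,merge)→820, (B,merge)→830, (C,nl)→3050 …(+1); best=470 via (C,nl_idx)
  {BD}: card=12500; try (B,hash)→1600, (D,merge)→5400, (B,merge)→5850, (D,hash)→9100, (D,nl)→25050, (B,nl)→25500; best=1600 via (B,hash)
  {ACD}: card=1920; try (A,hash)→4600, (D,hash)→10440, (D,merge)→10760, (C,hash)→15400, (A,merge)→17080, (C,nl_idx)→76600 …(+4); best=4600 via (A,hash)
  {ABC}: card=96; try (B,hash)→2040, (C,hash)→2160, (A,hash)→2270, (A,merge)→2390, (C,nl_idx)→4536, (B,merge)→6110 …(+4); best=2040 via (B,hash)
  {ABD}: card=30000; try (D,hash)→10440, (D,merge)→12440, (B,hash)→15280, (A,hash)→15780, (B,merge)→183030, (A,merge)→190060 …(+3); best=10440 via (D,hash)
  {BCD}: card=1200; try (B,hash)→3520, (D,merge)→6430, (D,hash)→9590, (C,hash)→14820, (B,merge)→16470, (D,nl)→60470 …(+4); best=3520 via (B,hash)
  {ABCD}: card=192; try (A,hash)→6400, (B,hash)→7120, (D,merge)→7808, (D,hash)→11136, (A,merge)→18880, (B,merge)→27990 …(+7); best=6400 via (A,hash)

6400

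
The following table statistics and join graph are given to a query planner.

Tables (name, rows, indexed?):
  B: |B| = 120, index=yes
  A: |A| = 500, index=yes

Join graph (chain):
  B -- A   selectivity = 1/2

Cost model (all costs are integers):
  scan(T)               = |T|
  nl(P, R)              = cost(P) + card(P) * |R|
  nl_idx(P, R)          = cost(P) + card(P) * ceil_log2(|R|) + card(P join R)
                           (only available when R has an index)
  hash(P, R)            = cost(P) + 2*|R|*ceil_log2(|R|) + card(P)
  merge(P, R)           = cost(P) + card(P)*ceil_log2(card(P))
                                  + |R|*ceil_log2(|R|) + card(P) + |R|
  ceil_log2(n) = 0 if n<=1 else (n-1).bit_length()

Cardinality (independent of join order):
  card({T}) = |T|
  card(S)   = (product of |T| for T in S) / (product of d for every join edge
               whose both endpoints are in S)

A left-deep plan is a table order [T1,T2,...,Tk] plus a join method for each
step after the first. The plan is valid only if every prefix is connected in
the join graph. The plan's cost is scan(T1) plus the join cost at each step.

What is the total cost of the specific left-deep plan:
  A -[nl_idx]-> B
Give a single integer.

34000

step 1: scan A: cost=500, card=500
step 2: join B via nl_idx
    card(P join B) = 500*120/(2) = 30000
    cost = 500 + 500*7 + 30000 = 34000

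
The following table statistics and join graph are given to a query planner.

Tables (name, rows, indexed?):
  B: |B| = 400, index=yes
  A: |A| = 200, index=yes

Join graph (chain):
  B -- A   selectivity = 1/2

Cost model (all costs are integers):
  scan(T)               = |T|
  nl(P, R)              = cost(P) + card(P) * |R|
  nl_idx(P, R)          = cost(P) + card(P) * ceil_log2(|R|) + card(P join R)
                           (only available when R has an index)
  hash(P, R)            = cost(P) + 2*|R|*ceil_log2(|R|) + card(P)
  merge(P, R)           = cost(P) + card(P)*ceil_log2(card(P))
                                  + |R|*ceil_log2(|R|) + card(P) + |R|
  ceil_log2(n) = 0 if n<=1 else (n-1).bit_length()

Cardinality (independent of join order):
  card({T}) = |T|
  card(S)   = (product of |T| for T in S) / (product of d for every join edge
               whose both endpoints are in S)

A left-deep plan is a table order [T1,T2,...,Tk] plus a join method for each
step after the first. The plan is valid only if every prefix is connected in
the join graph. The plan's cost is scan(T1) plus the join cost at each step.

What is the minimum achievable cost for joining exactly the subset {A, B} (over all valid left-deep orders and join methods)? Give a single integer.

Selinger DP over subsets of {A,B}:
  {B}: scan cost=400, card=400
  {A}: scan cost=200, card=200
  {AB}: card=40000; try (A,hash)→4000, (B,merge)→6000, (A,merge)→6200, (B,hash)→7600, (B,nl_idx)→42000, (A,nl_idx)→43600 …(+2); best=4000 via (A,hash)

4000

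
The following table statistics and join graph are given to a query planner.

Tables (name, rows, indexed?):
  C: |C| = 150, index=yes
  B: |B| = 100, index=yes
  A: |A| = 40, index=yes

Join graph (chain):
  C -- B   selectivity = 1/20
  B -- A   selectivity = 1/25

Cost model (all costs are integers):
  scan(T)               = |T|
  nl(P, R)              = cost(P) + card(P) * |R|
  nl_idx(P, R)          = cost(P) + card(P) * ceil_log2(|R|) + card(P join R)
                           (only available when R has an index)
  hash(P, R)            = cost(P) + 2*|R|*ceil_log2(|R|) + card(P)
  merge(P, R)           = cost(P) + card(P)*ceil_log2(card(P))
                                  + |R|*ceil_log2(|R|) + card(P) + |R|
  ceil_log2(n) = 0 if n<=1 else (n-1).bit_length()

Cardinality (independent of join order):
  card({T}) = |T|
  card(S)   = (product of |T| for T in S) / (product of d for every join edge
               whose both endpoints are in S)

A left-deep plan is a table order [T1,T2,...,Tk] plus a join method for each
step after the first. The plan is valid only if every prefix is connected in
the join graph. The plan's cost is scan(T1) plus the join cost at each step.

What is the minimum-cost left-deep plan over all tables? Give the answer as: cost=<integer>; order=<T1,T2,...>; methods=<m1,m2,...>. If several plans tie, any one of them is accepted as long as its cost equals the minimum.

Selinger DP (subsets sized 1..n):
  {C}: scan cost=150, card=150
  {B}: scan cost=100, card=100
  {A}: scan cost=40, card=40
  {BC}: card=750; try (C,nl_idx)→1650, (B,hash)→1700, (B,nl_idx)→1950, (C,merge)→2250, (B,merge)→2300, (C,hash)→2600 …(+2); best=1650 via (C,nl_idx)
  {AB}: card=160; try (B,nl_idx)→480, (A,hash)→680, (A,nl_idx)→860, (B,merge)→1120, (A,merge)→1180, (B,hash)→1480 …(+2); best=480 via (B,nl_idx)
  {ABC}: card=1200; try (A,hash)→2880, (C,nl_idx)→2960, (C,hash)→3040, (C,merge)→3270, (A,nl_idx)→7350, (A,merge)→10180 …(+2); best=2880 via (A,hash)

cost=2880; order=B,C,A; methods=nl_idx,hash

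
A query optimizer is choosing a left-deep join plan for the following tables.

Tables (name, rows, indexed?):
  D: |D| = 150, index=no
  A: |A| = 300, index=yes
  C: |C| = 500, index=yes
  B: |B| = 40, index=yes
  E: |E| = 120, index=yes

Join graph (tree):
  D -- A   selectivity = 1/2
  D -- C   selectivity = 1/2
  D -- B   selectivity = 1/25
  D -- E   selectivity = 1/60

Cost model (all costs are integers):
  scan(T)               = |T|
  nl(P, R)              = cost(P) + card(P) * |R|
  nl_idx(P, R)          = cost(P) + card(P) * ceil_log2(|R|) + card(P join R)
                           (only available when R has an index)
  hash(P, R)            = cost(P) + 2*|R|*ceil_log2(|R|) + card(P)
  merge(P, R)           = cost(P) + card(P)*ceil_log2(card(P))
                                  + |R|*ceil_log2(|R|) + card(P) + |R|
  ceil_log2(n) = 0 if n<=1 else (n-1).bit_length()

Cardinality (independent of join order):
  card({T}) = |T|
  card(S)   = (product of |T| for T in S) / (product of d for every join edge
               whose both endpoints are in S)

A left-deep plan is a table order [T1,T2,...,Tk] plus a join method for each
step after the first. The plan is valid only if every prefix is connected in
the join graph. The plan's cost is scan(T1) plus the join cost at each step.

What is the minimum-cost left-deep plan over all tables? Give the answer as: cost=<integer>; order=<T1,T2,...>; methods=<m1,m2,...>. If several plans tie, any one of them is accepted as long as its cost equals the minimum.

Selinger DP (subsets sized 1..n):
  {D}: scan cost=150, card=150
  {A}: scan cost=300, card=300
  {C}: scan cost=500, card=500
  {B}: scan cost=40, card=40
  {E}: scan cost=120, card=120
  {AD}: card=22500; try (D,hash)→3000, (A,merge)→4500, (D,merge)→4650, (A,hash)→5700, (A,nl_idx)→24000, (A,nl)→45150 …(+1); best=3000 via (D,hash)
  {CD}: card=37500; try (D,hash)→3400, (C,merge)→6500, (D,merge)→6850, (C,hash)→9300, (C,nl_idx)→39000, (C,nl)→75150 …(+1); best=3400 via (D,hash)
  {BD}: card=240; try (B,hash)→780, (B,nl_idx)→1290, (D,merge)→1670, (B,merge)→1780, (D,hash)→2480, (D,nl)→6040 …(+1); best=780 via (B,hash)
  {DE}: card=300; try (E,nl_idx)→1500, (E,hash)→1980, (D,merge)→2430, (E,merge)→2460, (D,hash)→2640, (D,nl)→18120 …(+1); best=1500 via (E,nl_idx)
  {ACD}: card=5625000; try (C,hash)→34500, (A,hash)→46300, (C,merge)→368000, (A,merge)→643900, (C,nl_idx)→5830500, (A,nl_idx)→5965900 …(+2); best=34500 via (C,hash)
  {ABD}: card=36000; try (A,merge)→5940, (A,hash)→6420, (B,hash)→25980, (A,nl_idx)→38940, (A,nl)→72780, (B,nl_idx)→174000 …(+2); best=5940 via (A,merge)
  {ADE}: card=45000; try (A,hash)→7200, (A,merge)→7500, (E,hash)→27180, (A,nl_idx)→49200, (A,nl)→91500, (E,nl_idx)→205500 …(+2); best=7200 via (A,hash)
  {BCD}: card=60000; try (C,merge)→7940, (C,hash)→10020, (B,hash)→41380, (C,nl_idx)→62940, (C,nl)→120780, (B,nl_idx)→288400 …(+2); best=7940 via (C,merge)
  {CDE}: card=75000; try (C,merge)→9500, (C,hash)→10800, (E,hash)→42580, (C,nl_idx)→79200, (C,nl)→151500, (E,nl_idx)→340900 …(+2); best=9500 via (C,merge)
  {BDE}: card=480; try (B,hash)→2280, (E,hash)→2700, (E,nl_idx)→2940, (B,nl_idx)→3780, (E,merge)→3900, (B,merge)→4780 …(+2); best=2280 via (B,hash)
  {ABCD}: card=9000000; try (C,hash)→50940, (A,hash)→73340, (C,merge)→622940, (A,merge)→1030940, (B,hash)→5659980, (C,nl_idx)→9329940 …(+6); best=50940 via (C,hash)
  {ACDE}: card=11250000; try (C,hash)→61200, (A,hash)→89900, (C,merge)→777200, (A,merge)→1362500, (E,hash)→5661180, (C,nl_idx)→11662200 …(+6); best=61200 via (C,hash)
  {ABDE}: card=72000; try (A,hash)→8160, (A,merge)→10080, (E,hash)→43620, (B,hash)→52680, (A,nl_idx)→78600, (A,nl)→146280 …(+6); best=8160 via (A,hash)
  {BCDE}: card=120000; try (C,hash)→11760, (C,merge)→12080, (E,hash)→69620, (B,hash)→84980, (C,nl_idx)→126600, (C,nl)→242280 …(+6); best=11760 via (C,hash)
  {ABCDE}: card=18000000; try (C,hash)→89160, (A,hash)→137160, (C,merge)→1309160, (A,merge)→2174760, (E,hash)→9052620, (B,hash)→11311680 …(+10); best=89160 via (C,hash)

cost=89160; order=D,E,B,A,C; methods=nl_idx,hash,hash,hash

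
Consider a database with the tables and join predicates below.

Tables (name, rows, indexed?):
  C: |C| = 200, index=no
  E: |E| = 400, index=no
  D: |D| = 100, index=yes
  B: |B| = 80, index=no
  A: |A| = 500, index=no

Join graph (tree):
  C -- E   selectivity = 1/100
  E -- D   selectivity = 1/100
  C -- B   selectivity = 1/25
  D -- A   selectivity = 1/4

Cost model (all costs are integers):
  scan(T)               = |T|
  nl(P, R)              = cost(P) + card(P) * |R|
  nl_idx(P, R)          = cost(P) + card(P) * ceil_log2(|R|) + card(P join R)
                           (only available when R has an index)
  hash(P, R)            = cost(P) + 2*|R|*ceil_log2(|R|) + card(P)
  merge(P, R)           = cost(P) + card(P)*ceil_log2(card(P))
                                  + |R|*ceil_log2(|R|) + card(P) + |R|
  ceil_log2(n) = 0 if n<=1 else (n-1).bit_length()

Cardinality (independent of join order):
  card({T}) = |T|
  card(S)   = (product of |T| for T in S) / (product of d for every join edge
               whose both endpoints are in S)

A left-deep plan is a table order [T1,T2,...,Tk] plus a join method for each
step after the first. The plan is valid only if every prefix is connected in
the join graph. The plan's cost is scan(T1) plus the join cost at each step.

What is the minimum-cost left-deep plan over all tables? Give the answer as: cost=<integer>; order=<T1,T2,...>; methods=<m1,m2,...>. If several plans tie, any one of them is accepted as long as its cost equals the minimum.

cost=19280; order=E,D,C,B,A; methods=hash,hash,hash,hash

Selinger DP (subsets sized 1..n):
  {C}: scan cost=200, card=200
  {E}: scan cost=400, card=400
  {D}: scan cost=100, card=100
  {B}: scan cost=80, card=80
  {A}: scan cost=500, card=500
  {CE}: card=800; try (C,hash)→4000, (E,merge)→6000, (C,merge)→6200, (E,hash)→7600, (E,nl)→80200, (C,nl)→80400; best=4000 via (C,hash)
  {BC}: card=640; try (B,hash)→1520, (C,merge)→2520, (B,merge)→2640, (C,hash)→3360, (C,nl)→16080, (B,nl)→16200; best=1520 via (B,hash)
  {DE}: card=400; try (D,hash)→2200, (D,nl_idx)→3600, (E,merge)→4900, (D,merge)→5200, (E,hash)→7400, (E,nl)→40100 …(+1); best=2200 via (D,hash)
  {AD}: card=12500; try (D,hash)→2400, (A,merge)→5900, (D,merge)→6300, (A,hash)→9200, (D,nl_idx)→16500, (A,nl)→50100 …(+1); best=2400 via (D,hash)
  {CDE}: card=800; try (C,hash)→5800, (D,hash)→6200, (C,merge)→8000, (D,nl_idx)→10400, (D,merge)→13600, (C,nl)→82200 …(+1); best=5800 via (C,hash)
  {BCE}: card=2560; try (B,hash)→5920, (E,hash)→9360, (E,merge)→12560, (B,merge)→13440, (B,nl)→68000, (E,nl)→257520; best=5920 via (B,hash)
  {ADE}: card=50000; try (A,merge)→11200, (A,hash)→11600, (E,hash)→22100, (E,merge)→193900, (A,nl)→202200, (E,nl)→5002400; best=11200 via (A,merge)
  {BCDE}: card=2560; try (B,hash)→7720, (D,hash)→9880, (B,merge)→15240, (D,nl_idx)→26400, (D,merge)→40000, (B,nl)→69800 …(+1); best=7720 via (B,hash)
  {ACDE}: card=100000; try (A,hash)→15600, (A,merge)→19600, (C,hash)→64400, (A,nl)→405800, (C,merge)→863000, (C,nl)→10011200; best=15600 via (A,hash)
  {ABCDE}: card=320000; try (A,hash)→19280, (A,merge)→46000, (B,hash)→116720, (A,nl)→1287720, (B,merge)→1816240, (B,nl)→8015600; best=19280 via (A,hash)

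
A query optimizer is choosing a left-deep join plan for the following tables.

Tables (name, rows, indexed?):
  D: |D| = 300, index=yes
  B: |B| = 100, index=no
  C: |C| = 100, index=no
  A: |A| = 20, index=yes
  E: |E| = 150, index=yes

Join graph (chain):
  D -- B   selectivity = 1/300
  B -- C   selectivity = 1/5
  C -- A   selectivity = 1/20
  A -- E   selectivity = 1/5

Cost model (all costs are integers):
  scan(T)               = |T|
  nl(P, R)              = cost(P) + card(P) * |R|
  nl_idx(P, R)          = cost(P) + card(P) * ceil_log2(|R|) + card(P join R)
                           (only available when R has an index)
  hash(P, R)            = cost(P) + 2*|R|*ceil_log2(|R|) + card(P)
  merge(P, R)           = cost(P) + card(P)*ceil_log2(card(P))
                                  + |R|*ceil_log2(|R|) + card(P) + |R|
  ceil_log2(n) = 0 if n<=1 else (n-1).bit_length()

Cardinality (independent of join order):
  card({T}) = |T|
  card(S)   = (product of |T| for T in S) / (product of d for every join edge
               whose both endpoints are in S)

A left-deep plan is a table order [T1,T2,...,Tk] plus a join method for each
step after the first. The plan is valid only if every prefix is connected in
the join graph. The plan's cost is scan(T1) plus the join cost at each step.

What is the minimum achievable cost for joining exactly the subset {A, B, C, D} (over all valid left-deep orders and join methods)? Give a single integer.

4800

Selinger DP over subsets of {A,B,C,D}:
  {D}: scan cost=300, card=300
  {B}: scan cost=100, card=100
  {C}: scan cost=100, card=100
  {A}: scan cost=20, card=20
  {BD}: card=100; try (D,nl_idx)→1100, (B,hash)→2000, (D,merge)→3900, (B,merge)→4100, (D,hash)→5600, (D,nl)→30100 …(+1); best=1100 via (D,nl_idx)
  {BC}: card=2000; try (C,hash)→1600, (B,hash)→1600, (C,merge)→1700, (B,merge)→1700, (C,nl)→10100, (B,nl)→10100; best=1600 via (C,hash)
  {AC}: card=100; try (A,hash)→400, (A,nl_idx)→700, (C,merge)→940, (A,merge)→1020, (C,hash)→1440, (C,nl)→2020 …(+1); best=400 via (A,hash)
  {BCD}: card=2000; try (C,hash)→2600, (C,merge)→2700, (D,hash)→9000, (C,nl)→11100, (D,nl_idx)→21600, (D,merge)→28600 …(+1); best=2600 via (C,hash)
  {ABC}: card=2000; try (B,hash)→1900, (B,merge)→2000, (A,hash)→3800, (B,nl)→10400, (A,nl_idx)→13600, (A,merge)→25720 …(+1); best=1900 via (B,hash)
  {ABCD}: card=2000; try (A,hash)→4800, (D,hash)→9300, (A,nl_idx)→14600, (D,nl_idx)→21900, (A,merge)→26720, (D,merge)→28900 …(+2); best=4800 via (A,hash)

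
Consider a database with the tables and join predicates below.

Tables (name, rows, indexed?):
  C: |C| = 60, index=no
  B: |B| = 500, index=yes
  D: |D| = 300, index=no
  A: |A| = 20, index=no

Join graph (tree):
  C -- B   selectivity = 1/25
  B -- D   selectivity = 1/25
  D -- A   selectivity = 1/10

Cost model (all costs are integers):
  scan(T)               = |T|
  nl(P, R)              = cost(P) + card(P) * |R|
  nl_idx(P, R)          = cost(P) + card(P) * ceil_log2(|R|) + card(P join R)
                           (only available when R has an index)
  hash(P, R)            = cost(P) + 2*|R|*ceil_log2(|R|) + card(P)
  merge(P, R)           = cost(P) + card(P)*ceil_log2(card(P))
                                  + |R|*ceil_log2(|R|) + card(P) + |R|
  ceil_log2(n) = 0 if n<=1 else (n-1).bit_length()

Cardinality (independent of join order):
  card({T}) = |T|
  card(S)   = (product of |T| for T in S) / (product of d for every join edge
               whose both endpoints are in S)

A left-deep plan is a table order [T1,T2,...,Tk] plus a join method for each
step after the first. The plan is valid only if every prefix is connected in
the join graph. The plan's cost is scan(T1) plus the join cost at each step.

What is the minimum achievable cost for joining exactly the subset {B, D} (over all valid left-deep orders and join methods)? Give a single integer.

Selinger DP over subsets of {B,D}:
  {B}: scan cost=500, card=500
  {D}: scan cost=300, card=300
  {BD}: card=6000; try (D,hash)→6400, (B,merge)→8300, (D,merge)→8500, (B,nl_idx)→9000, (B,hash)→9600, (B,nl)→150300 …(+1); best=6400 via (D,hash)

6400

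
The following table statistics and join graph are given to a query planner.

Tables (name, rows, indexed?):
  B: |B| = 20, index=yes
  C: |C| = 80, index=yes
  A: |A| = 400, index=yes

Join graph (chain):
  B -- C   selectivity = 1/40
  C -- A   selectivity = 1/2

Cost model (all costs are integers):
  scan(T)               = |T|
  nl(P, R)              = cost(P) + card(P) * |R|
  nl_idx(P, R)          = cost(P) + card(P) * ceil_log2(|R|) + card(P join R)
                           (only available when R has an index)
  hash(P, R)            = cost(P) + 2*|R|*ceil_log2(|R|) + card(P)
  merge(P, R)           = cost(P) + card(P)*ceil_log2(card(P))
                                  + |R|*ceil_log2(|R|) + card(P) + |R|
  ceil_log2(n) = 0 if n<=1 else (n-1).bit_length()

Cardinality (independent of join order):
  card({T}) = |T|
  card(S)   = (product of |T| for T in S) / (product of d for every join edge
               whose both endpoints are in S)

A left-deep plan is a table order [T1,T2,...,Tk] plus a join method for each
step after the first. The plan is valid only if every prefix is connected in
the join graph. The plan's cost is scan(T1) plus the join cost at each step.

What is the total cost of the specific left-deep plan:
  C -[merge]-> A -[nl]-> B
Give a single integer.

step 1: scan C: cost=80, card=80
step 2: join A via merge
    card(P join A) = 80*400/(2) = 16000
    cost = 80 + 80*7 + 400*9 + 80 + 400 = 4720
step 3: join B via nl
    card(P join B) = 16000*20/(40) = 8000
    cost = 4720 + 16000*20 = 324720

324720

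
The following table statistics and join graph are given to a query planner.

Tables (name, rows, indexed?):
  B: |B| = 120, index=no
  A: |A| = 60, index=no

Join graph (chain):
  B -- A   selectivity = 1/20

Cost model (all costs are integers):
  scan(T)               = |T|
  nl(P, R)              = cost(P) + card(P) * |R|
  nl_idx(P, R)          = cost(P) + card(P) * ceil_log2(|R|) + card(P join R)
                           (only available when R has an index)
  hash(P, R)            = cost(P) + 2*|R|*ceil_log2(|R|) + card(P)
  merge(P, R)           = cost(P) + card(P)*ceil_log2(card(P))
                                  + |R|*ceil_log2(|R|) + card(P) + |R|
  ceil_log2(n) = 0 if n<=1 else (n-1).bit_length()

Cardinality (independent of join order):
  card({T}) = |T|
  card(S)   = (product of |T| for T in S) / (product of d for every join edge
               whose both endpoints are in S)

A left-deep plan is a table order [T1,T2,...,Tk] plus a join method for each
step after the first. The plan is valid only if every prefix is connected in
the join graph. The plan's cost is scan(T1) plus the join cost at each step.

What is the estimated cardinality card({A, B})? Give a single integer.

Tables in S: A(60), B(120)
Edges inside S: B-A(d=20)
numerator = 60 * 120 = 7200
denominator = 20 = 20
card(S) = 7200 / 20 = 360

360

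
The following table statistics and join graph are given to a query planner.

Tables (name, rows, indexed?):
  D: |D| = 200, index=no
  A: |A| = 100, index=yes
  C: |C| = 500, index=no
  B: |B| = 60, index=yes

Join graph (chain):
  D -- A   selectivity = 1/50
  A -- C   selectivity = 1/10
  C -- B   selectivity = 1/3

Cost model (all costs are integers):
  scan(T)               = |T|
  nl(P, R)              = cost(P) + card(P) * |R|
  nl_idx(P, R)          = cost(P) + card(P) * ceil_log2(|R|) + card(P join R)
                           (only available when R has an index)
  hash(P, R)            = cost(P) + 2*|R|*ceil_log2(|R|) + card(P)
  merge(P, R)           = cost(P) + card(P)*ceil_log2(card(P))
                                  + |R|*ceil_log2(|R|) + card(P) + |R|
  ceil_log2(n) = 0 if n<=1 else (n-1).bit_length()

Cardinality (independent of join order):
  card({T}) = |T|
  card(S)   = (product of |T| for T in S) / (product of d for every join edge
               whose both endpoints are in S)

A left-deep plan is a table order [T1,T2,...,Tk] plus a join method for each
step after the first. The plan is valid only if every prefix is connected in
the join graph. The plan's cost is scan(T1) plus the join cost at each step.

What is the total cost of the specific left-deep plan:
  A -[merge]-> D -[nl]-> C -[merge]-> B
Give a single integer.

523120

step 1: scan A: cost=100, card=100
step 2: join D via merge
    card(P join D) = 100*200/(50) = 400
    cost = 100 + 100*7 + 200*8 + 100 + 200 = 2700
step 3: join C via nl
    card(P join C) = 400*500/(10) = 20000
    cost = 2700 + 400*500 = 202700
step 4: join B via merge
    card(P join B) = 20000*60/(3) = 400000
    cost = 202700 + 20000*15 + 60*6 + 20000 + 60 = 523120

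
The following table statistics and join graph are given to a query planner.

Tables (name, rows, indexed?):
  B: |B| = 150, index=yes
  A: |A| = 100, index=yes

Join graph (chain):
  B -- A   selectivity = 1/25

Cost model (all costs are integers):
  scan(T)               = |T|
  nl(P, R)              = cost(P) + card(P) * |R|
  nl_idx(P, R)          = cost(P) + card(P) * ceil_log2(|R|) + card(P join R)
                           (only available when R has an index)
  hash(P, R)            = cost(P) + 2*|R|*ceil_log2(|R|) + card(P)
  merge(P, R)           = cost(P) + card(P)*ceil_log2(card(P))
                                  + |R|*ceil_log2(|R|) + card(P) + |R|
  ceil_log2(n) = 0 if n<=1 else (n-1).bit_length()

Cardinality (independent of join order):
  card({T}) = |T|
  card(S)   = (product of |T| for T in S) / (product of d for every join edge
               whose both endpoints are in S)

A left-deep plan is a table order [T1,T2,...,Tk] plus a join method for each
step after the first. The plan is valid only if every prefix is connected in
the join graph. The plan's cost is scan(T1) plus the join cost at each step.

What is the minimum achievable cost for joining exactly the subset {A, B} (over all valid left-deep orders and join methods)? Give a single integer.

Selinger DP over subsets of {A,B}:
  {B}: scan cost=150, card=150
  {A}: scan cost=100, card=100
  {AB}: card=600; try (B,nl_idx)→1500, (A,hash)→1700, (A,nl_idx)→1800, (B,merge)→2250, (A,merge)→2300, (B,hash)→2600 …(+2); best=1500 via (B,nl_idx)

1500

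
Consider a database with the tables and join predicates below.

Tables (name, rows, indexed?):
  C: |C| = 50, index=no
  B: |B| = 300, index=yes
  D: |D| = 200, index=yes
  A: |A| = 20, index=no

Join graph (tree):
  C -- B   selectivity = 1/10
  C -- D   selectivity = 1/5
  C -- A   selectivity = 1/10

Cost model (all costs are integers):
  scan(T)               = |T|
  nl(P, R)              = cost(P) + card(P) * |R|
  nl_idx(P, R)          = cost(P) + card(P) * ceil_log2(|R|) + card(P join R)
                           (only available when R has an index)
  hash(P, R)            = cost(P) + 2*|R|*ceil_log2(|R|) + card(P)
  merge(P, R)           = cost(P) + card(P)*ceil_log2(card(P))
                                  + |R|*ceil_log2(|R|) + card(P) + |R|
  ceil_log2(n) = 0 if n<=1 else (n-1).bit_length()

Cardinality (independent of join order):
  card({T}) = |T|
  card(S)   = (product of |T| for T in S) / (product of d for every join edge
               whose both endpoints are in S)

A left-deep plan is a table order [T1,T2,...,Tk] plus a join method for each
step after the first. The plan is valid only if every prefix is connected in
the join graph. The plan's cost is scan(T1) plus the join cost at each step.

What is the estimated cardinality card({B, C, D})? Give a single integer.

60000

Tables in S: B(300), C(50), D(200)
Edges inside S: C-B(d=10), C-D(d=5)
numerator = 300 * 50 * 200 = 3000000
denominator = 10 * 5 = 50
card(S) = 3000000 / 50 = 60000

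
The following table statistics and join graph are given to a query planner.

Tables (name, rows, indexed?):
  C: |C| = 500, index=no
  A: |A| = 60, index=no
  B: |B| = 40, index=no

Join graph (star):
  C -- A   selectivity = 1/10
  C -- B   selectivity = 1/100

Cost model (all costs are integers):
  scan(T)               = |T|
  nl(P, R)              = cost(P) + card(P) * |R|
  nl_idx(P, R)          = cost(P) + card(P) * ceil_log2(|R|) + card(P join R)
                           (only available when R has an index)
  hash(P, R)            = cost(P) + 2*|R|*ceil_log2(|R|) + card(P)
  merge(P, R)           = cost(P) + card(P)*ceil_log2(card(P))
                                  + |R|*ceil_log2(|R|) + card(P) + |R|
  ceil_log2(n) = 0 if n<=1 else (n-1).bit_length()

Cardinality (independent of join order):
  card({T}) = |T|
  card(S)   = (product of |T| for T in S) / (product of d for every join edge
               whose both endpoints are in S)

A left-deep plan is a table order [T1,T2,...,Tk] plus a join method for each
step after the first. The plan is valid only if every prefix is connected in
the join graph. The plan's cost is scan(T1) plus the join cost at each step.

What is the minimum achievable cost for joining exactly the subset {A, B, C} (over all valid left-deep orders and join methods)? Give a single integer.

Selinger DP over subsets of {A,B,C}:
  {C}: scan cost=500, card=500
  {A}: scan cost=60, card=60
  {B}: scan cost=40, card=40
  {AC}: card=3000; try (A,hash)→1720, (C,merge)→5480, (A,merge)→5920, (C,hash)→9120, (C,nl)→30060, (A,nl)→30500; best=1720 via (A,hash)
  {BC}: card=200; try (B,hash)→1480, (C,merge)→5320, (B,merge)→5780, (C,hash)→9080, (C,nl)→20040, (B,nl)→20500; best=1480 via (B,hash)
  {ABC}: card=1200; try (A,hash)→2400, (A,merge)→3700, (B,hash)→5200, (A,nl)→13480, (B,merge)→41000, (B,nl)→121720; best=2400 via (A,hash)

2400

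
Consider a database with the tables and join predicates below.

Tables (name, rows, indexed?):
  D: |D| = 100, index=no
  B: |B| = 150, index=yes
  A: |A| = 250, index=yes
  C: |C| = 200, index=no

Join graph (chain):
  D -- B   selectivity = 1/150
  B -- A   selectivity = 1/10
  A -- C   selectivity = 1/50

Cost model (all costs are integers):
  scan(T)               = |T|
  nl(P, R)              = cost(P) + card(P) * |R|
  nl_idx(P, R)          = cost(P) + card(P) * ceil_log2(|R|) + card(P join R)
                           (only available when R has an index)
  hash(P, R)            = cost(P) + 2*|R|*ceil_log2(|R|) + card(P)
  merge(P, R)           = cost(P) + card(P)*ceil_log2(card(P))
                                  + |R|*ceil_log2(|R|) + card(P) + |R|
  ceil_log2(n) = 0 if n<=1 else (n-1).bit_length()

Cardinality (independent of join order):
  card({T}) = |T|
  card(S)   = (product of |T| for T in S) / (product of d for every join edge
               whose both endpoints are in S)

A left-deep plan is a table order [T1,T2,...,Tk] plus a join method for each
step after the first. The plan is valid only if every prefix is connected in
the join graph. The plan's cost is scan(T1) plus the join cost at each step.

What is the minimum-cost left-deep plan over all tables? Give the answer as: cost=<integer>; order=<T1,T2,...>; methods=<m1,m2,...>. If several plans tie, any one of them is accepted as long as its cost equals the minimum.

cost=9750; order=D,B,A,C; methods=nl_idx,merge,hash

Selinger DP (subsets sized 1..n):
  {D}: scan cost=100, card=100
  {B}: scan cost=150, card=150
  {A}: scan cost=250, card=250
  {C}: scan cost=200, card=200
  {BD}: card=100; try (B,nl_idx)→1000, (D,hash)→1700, (B,merge)→2250, (D,merge)→2300, (B,hash)→2600, (B,nl)→15100 …(+1); best=1000 via (B,nl_idx)
  {AB}: card=3750; try (B,hash)→2900, (A,merge)→3750, (B,merge)→3850, (A,hash)→4300, (A,nl_idx)→5100, (B,nl_idx)→6000 …(+2); best=2900 via (B,hash)
  {AC}: card=1000; try (A,nl_idx)→2800, (C,hash)→3700, (A,merge)→4250, (C,merge)→4300, (A,hash)→4400, (A,nl)→50200 …(+1); best=2800 via (A,nl_idx)
  {ABD}: card=2500; try (A,merge)→4050, (A,nl_idx)→4300, (A,hash)→5100, (D,hash)→8050, (A,nl)→26000, (D,merge)→52450 …(+1); best=4050 via (A,merge)
  {ABC}: card=15000; try (B,hash)→6200, (C,hash)→9850, (B,merge)→15150, (B,nl_idx)→25800, (C,merge)→53450, (B,nl)→152800 …(+1); best=6200 via (B,hash)
  {ABCD}: card=10000; try (C,hash)→9750, (D,hash)→22600, (C,merge)→38350, (D,merge)→232000, (C,nl)→504050, (D,nl)→1506200; best=9750 via (C,hash)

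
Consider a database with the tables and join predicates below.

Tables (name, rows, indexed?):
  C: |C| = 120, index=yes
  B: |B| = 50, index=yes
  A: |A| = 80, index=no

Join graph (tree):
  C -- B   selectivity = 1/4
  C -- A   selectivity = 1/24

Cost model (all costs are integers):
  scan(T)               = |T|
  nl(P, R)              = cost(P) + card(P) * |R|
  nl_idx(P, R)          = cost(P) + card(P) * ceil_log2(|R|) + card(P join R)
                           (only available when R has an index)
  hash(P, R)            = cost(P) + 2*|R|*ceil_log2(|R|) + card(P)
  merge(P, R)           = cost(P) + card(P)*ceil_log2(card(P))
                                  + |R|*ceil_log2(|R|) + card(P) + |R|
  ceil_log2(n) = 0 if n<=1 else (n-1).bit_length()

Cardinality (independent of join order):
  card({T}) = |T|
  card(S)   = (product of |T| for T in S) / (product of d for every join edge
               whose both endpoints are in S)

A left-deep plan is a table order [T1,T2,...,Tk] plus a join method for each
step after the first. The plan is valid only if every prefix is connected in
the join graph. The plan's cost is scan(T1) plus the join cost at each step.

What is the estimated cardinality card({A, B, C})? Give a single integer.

Tables in S: A(80), B(50), C(120)
Edges inside S: C-B(d=4), C-A(d=24)
numerator = 80 * 50 * 120 = 480000
denominator = 4 * 24 = 96
card(S) = 480000 / 96 = 5000

5000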